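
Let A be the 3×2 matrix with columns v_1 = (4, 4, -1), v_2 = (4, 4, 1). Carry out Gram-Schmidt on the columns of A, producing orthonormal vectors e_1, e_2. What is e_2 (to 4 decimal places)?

e_2 = (0.1231, 0.1231, 0.9847)

v_1 = (4, 4, -1); ‖v_1‖ = 5.7446, so e_1 = (0.6963, 0.6963, -0.1741).
e_1·v_2 = 0.6963·4 + 0.6963·4 + (-0.1741)·1 = 5.3964.
u_2 = v_2 − 5.3964·e_1 = (0.2424, 0.2424, 1.9394).
‖u_2‖ = 1.9695, so e_2 = (0.1231, 0.1231, 0.9847).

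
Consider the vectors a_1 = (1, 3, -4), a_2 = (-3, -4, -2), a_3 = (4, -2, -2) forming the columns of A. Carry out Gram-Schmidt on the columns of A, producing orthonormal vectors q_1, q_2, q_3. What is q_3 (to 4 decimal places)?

q_3 = (0.8286, -0.5273, -0.1883)

a_1 = (1, 3, -4); ‖a_1‖ = 5.0990, so q_1 = (0.1961, 0.5883, -0.7845).
q_1·a_2 = 0.1961·(-3) + 0.5883·(-4) + (-0.7845)·(-2) = -1.3728.
u_2 = a_2 + 1.3728·q_1 = (-2.7308, -3.1923, -3.0769).
‖u_2‖ = 5.2072, so q_2 = (-0.5244, -0.6131, -0.5909).
q_1·a_3 = 0.1961·4 + 0.5883·(-2) + (-0.7845)·(-2) = 1.1767; q_2·a_3 = (-0.5244)·4 + (-0.6131)·(-2) + (-0.5909)·(-2) = 0.3102.
u_3 = a_3 − 1.1767·q_1 − 0.3102·q_2 = (3.9319, -2.5021, -0.8936).
‖u_3‖ = 4.7454, so q_3 = (0.8286, -0.5273, -0.1883).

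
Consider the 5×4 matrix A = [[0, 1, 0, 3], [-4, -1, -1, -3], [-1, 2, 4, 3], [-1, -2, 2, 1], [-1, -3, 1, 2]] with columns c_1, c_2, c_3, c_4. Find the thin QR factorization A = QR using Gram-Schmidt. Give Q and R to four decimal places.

c_1 = (0, -4, -1, -1, -1); ‖c_1‖ = 4.3589, so e_1 = (0.0000, -0.9177, -0.2294, -0.2294, -0.2294).
e_1·c_2 = 0.0000·1 + (-0.9177)·(-1) + (-0.2294)·2 + (-0.2294)·(-2) + (-0.2294)·(-3) = 1.6059.
u_2 = c_2 − 1.6059·e_1 = (1.0000, 0.4737, 2.3684, -1.6316, -2.6316).
‖u_2‖ = 4.0523, so e_2 = (0.2468, 0.1169, 0.5845, -0.4026, -0.6494).
e_1·c_3 = 0.0000·0 + (-0.9177)·(-1) + (-0.2294)·4 + (-0.2294)·2 + (-0.2294)·1 = -0.6882; e_2·c_3 = 0.2468·0 + 0.1169·(-1) + 0.5845·4 + (-0.4026)·2 + (-0.6494)·1 = 0.7663.
u_3 = c_3 + 0.6882·e_1 − 0.7663·e_2 = (-0.1891, -1.7212, 3.3942, 2.1506, 1.3397).
‖u_3‖ = 4.5759, so e_3 = (-0.0413, -0.3761, 0.7418, 0.4700, 0.2928).
e_1·c_4 = 0.0000·3 + (-0.9177)·(-3) + (-0.2294)·3 + (-0.2294)·1 + (-0.2294)·2 = 1.3765; e_2·c_4 = 0.2468·3 + 0.1169·(-3) + 0.5845·3 + (-0.4026)·1 + (-0.6494)·2 = 0.4416; e_3·c_4 = (-0.0413)·3 + (-0.3761)·(-3) + 0.7418·3 + 0.4700·1 + 0.2928·2 = 4.2852.
u_4 = c_4 − 1.3765·e_1 − 0.4416·e_2 − 4.2852·e_3 = (3.0681, -0.1766, -0.1209, -0.5204, 1.3479).
‖u_4‖ = 3.3981, so e_4 = (0.9029, -0.0520, -0.0356, -0.1532, 0.3967).

Q = [[0.0000, 0.2468, -0.0413, 0.9029], [-0.9177, 0.1169, -0.3761, -0.0520], [-0.2294, 0.5845, 0.7418, -0.0356], [-0.2294, -0.4026, 0.4700, -0.1532], [-0.2294, -0.6494, 0.2928, 0.3967]], R = [[4.3589, 1.6059, -0.6882, 1.3765], [0.0000, 4.0523, 0.7663, 0.4416], [0.0000, 0.0000, 4.5759, 4.2852], [0.0000, 0.0000, 0.0000, 3.3981]]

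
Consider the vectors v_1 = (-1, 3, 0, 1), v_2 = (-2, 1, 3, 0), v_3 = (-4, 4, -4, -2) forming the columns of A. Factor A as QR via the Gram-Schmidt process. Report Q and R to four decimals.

e_1 = v_1/‖v_1‖ = (-1, 3, 0, 1)/3.3166 = (-0.3015, 0.9045, 0.0000, 0.3015).
r_{12} = e_1·v_2 = 1.5076.
u_2 = v_2 − 1.5076·e_1 = (-1.5455, -0.3636, 3.0000, -0.4545).
‖u_2‖ = 3.4245, so e_2 = (-0.4513, -0.1062, 0.8760, -0.1327).
r_{13} = e_1·v_3 = 4.2212; r_{23} = e_2·v_3 = -1.8583.
u_3 = v_3 − 4.2212·e_1 + 1.8583·e_2 = (-3.5659, -0.0155, -2.3721, -3.5194).
‖u_3‖ = 5.5433, so e_3 = (-0.6433, -0.0028, -0.4279, -0.6349).

Q = [[-0.3015, -0.4513, -0.6433], [0.9045, -0.1062, -0.0028], [0.0000, 0.8760, -0.4279], [0.3015, -0.1327, -0.6349]], R = [[3.3166, 1.5076, 4.2212], [0.0000, 3.4245, -1.8583], [0.0000, 0.0000, 5.5433]]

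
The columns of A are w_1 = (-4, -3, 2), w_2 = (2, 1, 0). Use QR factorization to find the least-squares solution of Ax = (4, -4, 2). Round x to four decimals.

w_1 = (-4, -3, 2); ‖w_1‖ = 5.3852, so e_1 = (-0.7428, -0.5571, 0.3714).
e_1·w_2 = (-0.7428)·2 + (-0.5571)·1 + 0.3714·0 = -2.0426.
u_2 = w_2 + 2.0426·e_1 = (0.4828, -0.1379, 0.7586).
‖u_2‖ = 0.9097, so e_2 = (0.5307, -0.1516, 0.8339).
Qᵀb = (0.0000, 4.3970).
Back-substitute: x_2 = 4.3970/0.9097 = 4.8333.
x_1 = (0.0000 + 2.0426·4.8333)/5.3852 = 1.8333.

x = (1.8333, 4.8333)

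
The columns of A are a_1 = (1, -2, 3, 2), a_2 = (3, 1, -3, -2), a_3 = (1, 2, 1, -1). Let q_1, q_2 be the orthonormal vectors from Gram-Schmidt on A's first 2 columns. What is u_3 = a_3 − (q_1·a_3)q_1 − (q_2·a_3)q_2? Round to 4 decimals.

q_1 = a_1/‖a_1‖ = (1, -2, 3, 2)/4.2426 = (0.2357, -0.4714, 0.7071, 0.4714).
r_{12} = q_1·a_2 = -2.8284.
u_2 = a_2 + 2.8284·q_1 = (3.6667, -0.3333, -1.0000, -0.6667).
‖u_2‖ = 3.8730, so q_2 = (0.9467, -0.0861, -0.2582, -0.1721).
r_{13} = q_1·a_3 = -0.4714; r_{23} = q_2·a_3 = 0.6885.
u_3 = a_3 + 0.4714·q_1 − 0.6885·q_2 = (0.4593, 1.8370, 1.5111, -0.6593).

u_3 = (0.4593, 1.8370, 1.5111, -0.6593)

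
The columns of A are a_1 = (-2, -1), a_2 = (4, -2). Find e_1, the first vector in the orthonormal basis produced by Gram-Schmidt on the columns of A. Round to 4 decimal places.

a_1 = (-2, -1); ‖a_1‖ = 2.2361, so e_1 = (-0.8944, -0.4472).

e_1 = (-0.8944, -0.4472)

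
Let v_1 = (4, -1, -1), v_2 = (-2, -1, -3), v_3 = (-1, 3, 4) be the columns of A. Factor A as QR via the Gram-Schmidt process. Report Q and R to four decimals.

v_1 = (4, -1, -1); ‖v_1‖ = 4.2426, so e_1 = (0.9428, -0.2357, -0.2357).
e_1·v_2 = 0.9428·(-2) + (-0.2357)·(-1) + (-0.2357)·(-3) = -0.9428.
u_2 = v_2 + 0.9428·e_1 = (-1.1111, -1.2222, -3.2222).
‖u_2‖ = 3.6209, so e_2 = (-0.3069, -0.3375, -0.8899).
e_1·v_3 = 0.9428·(-1) + (-0.2357)·3 + (-0.2357)·4 = -2.5927; e_2·v_3 = (-0.3069)·(-1) + (-0.3375)·3 + (-0.8899)·4 = -4.2653.
u_3 = v_3 + 2.5927·e_1 + 4.2653·e_2 = (0.1356, 0.9492, -0.4068).
‖u_3‖ = 1.0415, so e_3 = (0.1302, 0.9113, -0.3906).

Q = [[0.9428, -0.3069, 0.1302], [-0.2357, -0.3375, 0.9113], [-0.2357, -0.8899, -0.3906]], R = [[4.2426, -0.9428, -2.5927], [0.0000, 3.6209, -4.2653], [0.0000, 0.0000, 1.0415]]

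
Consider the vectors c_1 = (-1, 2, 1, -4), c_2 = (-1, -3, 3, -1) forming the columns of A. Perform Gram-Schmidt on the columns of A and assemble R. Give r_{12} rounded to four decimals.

r_{12} = 0.4264

c_1 = (-1, 2, 1, -4); ‖c_1‖ = 4.6904, so q_1 = (-0.2132, 0.4264, 0.2132, -0.8528).
r_{12} = q_1·c_2 = 0.4264.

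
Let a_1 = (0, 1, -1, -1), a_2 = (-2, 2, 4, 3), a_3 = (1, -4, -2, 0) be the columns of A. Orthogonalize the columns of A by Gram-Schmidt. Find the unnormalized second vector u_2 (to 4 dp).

u_2 = (-2.0000, 3.6667, 2.3333, 1.3333)

a_1 = (0, 1, -1, -1); ‖a_1‖ = 1.7321, so q_1 = (0.0000, 0.5774, -0.5774, -0.5774).
q_1·a_2 = 0.0000·(-2) + 0.5774·2 + (-0.5774)·4 + (-0.5774)·3 = -2.8868.
u_2 = a_2 + 2.8868·q_1 = (-2.0000, 3.6667, 2.3333, 1.3333).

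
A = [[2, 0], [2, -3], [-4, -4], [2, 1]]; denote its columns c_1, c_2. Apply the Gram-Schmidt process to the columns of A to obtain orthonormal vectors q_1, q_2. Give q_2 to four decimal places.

q_2 = (-0.1877, -0.8446, -0.5005, 0.0313)

c_1 = (2, 2, -4, 2); ‖c_1‖ = 5.2915, so q_1 = (0.3780, 0.3780, -0.7559, 0.3780).
q_1·c_2 = 0.3780·0 + 0.3780·(-3) + (-0.7559)·(-4) + 0.3780·1 = 2.2678.
u_2 = c_2 − 2.2678·q_1 = (-0.8571, -3.8571, -2.2857, 0.1429).
‖u_2‖ = 4.5670, so q_2 = (-0.1877, -0.8446, -0.5005, 0.0313).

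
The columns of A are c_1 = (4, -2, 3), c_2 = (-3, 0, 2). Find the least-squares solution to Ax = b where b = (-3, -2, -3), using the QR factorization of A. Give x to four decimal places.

x = (-0.5953, -0.0440)

c_1 = (4, -2, 3); ‖c_1‖ = 5.3852, so e_1 = (0.7428, -0.3714, 0.5571).
e_1·c_2 = 0.7428·(-3) + (-0.3714)·0 + 0.5571·2 = -1.1142.
u_2 = c_2 + 1.1142·e_1 = (-2.1724, -0.4138, 2.6207).
‖u_2‖ = 3.4291, so e_2 = (-0.6335, -0.1207, 0.7643).
Qᵀb = (-3.1568, -0.1508).
Back-substitute: x_2 = -0.1508/3.4291 = -0.0440.
x_1 = (-3.1568 + 1.1142·(-0.0440))/5.3852 = -0.5953.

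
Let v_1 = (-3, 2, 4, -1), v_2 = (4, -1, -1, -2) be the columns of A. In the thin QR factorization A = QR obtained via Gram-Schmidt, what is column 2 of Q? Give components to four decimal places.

v_1 = (-3, 2, 4, -1); ‖v_1‖ = 5.4772, so e_1 = (-0.5477, 0.3651, 0.7303, -0.1826).
e_1·v_2 = (-0.5477)·4 + 0.3651·(-1) + 0.7303·(-1) + (-0.1826)·(-2) = -2.9212.
u_2 = v_2 + 2.9212·e_1 = (2.4000, 0.0667, 1.1333, -2.5333).
‖u_2‖ = 3.6697, so e_2 = (0.6540, 0.0182, 0.3088, -0.6903).

e_2 = (0.6540, 0.0182, 0.3088, -0.6903)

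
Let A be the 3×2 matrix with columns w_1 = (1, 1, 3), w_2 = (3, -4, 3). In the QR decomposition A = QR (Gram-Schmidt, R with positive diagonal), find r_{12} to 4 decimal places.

r_{12} = 2.4121

w_1 = (1, 1, 3); ‖w_1‖ = 3.3166, so q_1 = (0.3015, 0.3015, 0.9045).
r_{12} = q_1·w_2 = 2.4121.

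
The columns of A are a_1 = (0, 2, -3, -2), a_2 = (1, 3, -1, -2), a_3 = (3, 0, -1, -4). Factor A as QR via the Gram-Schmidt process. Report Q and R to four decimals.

Q = [[0.0000, 0.4446, 0.5667], [0.4851, 0.6538, -0.5782], [-0.7276, 0.5754, 0.0058], [-0.4851, -0.2092, -0.5869]], R = [[4.1231, 3.1530, 2.6679], [0.0000, 2.2492, 1.5954], [0.0000, 0.0000, 4.0419]]

a_1 = (0, 2, -3, -2); ‖a_1‖ = 4.1231, so q_1 = (0.0000, 0.4851, -0.7276, -0.4851).
q_1·a_2 = 0.0000·1 + 0.4851·3 + (-0.7276)·(-1) + (-0.4851)·(-2) = 3.1530.
u_2 = a_2 − 3.1530·q_1 = (1.0000, 1.4706, 1.2941, -0.4706).
‖u_2‖ = 2.2492, so q_2 = (0.4446, 0.6538, 0.5754, -0.2092).
q_1·a_3 = 0.0000·3 + 0.4851·0 + (-0.7276)·(-1) + (-0.4851)·(-4) = 2.6679; q_2·a_3 = 0.4446·3 + 0.6538·0 + 0.5754·(-1) + (-0.2092)·(-4) = 1.5954.
u_3 = a_3 − 2.6679·q_1 − 1.5954·q_2 = (2.2907, -2.3372, 0.0233, -2.3721).
‖u_3‖ = 4.0419, so q_3 = (0.5667, -0.5782, 0.0058, -0.5869).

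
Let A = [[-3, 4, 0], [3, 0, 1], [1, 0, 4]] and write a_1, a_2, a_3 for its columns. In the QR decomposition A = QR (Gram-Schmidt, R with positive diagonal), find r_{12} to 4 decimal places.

e_1 = a_1/‖a_1‖ = (-3, 3, 1)/4.3589 = (-0.6882, 0.6882, 0.2294).
r_{12} = e_1·a_2 = -2.7530.

r_{12} = -2.7530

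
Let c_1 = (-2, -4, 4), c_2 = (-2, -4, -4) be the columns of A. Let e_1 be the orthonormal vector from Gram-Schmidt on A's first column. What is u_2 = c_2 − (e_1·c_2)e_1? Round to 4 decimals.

u_2 = (-1.7778, -3.5556, -4.4444)

c_1 = (-2, -4, 4); ‖c_1‖ = 6.0000, so e_1 = (-0.3333, -0.6667, 0.6667).
e_1·c_2 = (-0.3333)·(-2) + (-0.6667)·(-4) + 0.6667·(-4) = 0.6667.
u_2 = c_2 − 0.6667·e_1 = (-1.7778, -3.5556, -4.4444).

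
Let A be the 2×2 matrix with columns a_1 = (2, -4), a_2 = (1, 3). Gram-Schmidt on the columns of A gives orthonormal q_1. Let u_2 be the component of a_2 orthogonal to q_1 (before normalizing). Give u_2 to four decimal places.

u_2 = (2.0000, 1.0000)

q_1 = a_1/‖a_1‖ = (2, -4)/4.4721 = (0.4472, -0.8944).
r_{12} = q_1·a_2 = -2.2361.
u_2 = a_2 + 2.2361·q_1 = (2.0000, 1.0000).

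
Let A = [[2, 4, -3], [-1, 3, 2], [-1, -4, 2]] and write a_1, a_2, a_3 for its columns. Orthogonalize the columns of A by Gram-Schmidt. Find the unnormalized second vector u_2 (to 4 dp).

a_1 = (2, -1, -1); ‖a_1‖ = 2.4495, so e_1 = (0.8165, -0.4082, -0.4082).
e_1·a_2 = 0.8165·4 + (-0.4082)·3 + (-0.4082)·(-4) = 3.6742.
u_2 = a_2 − 3.6742·e_1 = (1.0000, 4.5000, -2.5000).

u_2 = (1.0000, 4.5000, -2.5000)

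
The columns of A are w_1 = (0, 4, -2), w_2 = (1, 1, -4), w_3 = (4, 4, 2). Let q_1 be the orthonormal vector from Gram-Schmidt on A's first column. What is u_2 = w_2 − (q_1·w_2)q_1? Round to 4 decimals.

w_1 = (0, 4, -2); ‖w_1‖ = 4.4721, so q_1 = (0.0000, 0.8944, -0.4472).
q_1·w_2 = 0.0000·1 + 0.8944·1 + (-0.4472)·(-4) = 2.6833.
u_2 = w_2 − 2.6833·q_1 = (1.0000, -1.4000, -2.8000).

u_2 = (1.0000, -1.4000, -2.8000)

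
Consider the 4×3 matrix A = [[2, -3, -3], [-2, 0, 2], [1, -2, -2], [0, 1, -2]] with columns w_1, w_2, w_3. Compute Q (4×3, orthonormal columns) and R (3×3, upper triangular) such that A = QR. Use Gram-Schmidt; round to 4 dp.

w_1 = (2, -2, 1, 0); ‖w_1‖ = 3.0000, so q_1 = (0.6667, -0.6667, 0.3333, 0.0000).
q_1·w_2 = 0.6667·(-3) + (-0.6667)·0 + 0.3333·(-2) + 0.0000·1 = -2.6667.
u_2 = w_2 + 2.6667·q_1 = (-1.2222, -1.7778, -1.1111, 1.0000).
‖u_2‖ = 2.6247, so q_2 = (-0.4657, -0.6773, -0.4233, 0.3810).
q_1·w_3 = 0.6667·(-3) + (-0.6667)·2 + 0.3333·(-2) + 0.0000·(-2) = -4.0000; q_2·w_3 = (-0.4657)·(-3) + (-0.6773)·2 + (-0.4233)·(-2) + 0.3810·(-2) = 0.1270.
u_3 = w_3 + 4.0000·q_1 − 0.1270·q_2 = (-0.2742, -0.5806, -0.6129, -2.0484).
‖u_3‖ = 2.2325, so q_3 = (-0.1228, -0.2601, -0.2745, -0.9175).

Q = [[0.6667, -0.4657, -0.1228], [-0.6667, -0.6773, -0.2601], [0.3333, -0.4233, -0.2745], [0.0000, 0.3810, -0.9175]], R = [[3.0000, -2.6667, -4.0000], [0.0000, 2.6247, 0.1270], [0.0000, 0.0000, 2.2325]]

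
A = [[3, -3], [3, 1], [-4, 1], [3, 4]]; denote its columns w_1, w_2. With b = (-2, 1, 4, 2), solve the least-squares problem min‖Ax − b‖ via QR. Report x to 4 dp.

w_1 = (3, 3, -4, 3); ‖w_1‖ = 6.5574, so q_1 = (0.4575, 0.4575, -0.6100, 0.4575).
q_1·w_2 = 0.4575·(-3) + 0.4575·1 + (-0.6100)·1 + 0.4575·4 = 0.3050.
u_2 = w_2 − 0.3050·q_1 = (-3.1395, 0.8605, 1.1860, 3.8605).
‖u_2‖ = 5.1872, so q_2 = (-0.6052, 0.1659, 0.2286, 0.7442).
Qᵀb = (-1.9825, 3.7794).
Back-substitute: x_2 = 3.7794/5.1872 = 0.7286.
x_1 = (-1.9825 − 0.3050·0.7286)/6.5574 = -0.3362.

x = (-0.3362, 0.7286)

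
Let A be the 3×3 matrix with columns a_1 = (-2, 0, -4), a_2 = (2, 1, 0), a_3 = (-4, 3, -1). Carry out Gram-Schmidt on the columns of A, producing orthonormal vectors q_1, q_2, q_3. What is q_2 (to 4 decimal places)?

q_2 = (0.7807, 0.4880, -0.3904)

a_1 = (-2, 0, -4); ‖a_1‖ = 4.4721, so q_1 = (-0.4472, 0.0000, -0.8944).
q_1·a_2 = (-0.4472)·2 + 0.0000·1 + (-0.8944)·0 = -0.8944.
u_2 = a_2 + 0.8944·q_1 = (1.6000, 1.0000, -0.8000).
‖u_2‖ = 2.0494, so q_2 = (0.7807, 0.4880, -0.3904).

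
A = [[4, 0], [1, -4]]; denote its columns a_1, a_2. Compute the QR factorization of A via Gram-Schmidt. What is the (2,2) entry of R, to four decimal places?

q_1 = a_1/‖a_1‖ = (4, 1)/4.1231 = (0.9701, 0.2425).
r_{12} = q_1·a_2 = -0.9701.
u_2 = a_2 + 0.9701·q_1 = (0.9412, -3.7647).
r_{22} = ‖u_2‖ = 3.8806.

r_{22} = 3.8806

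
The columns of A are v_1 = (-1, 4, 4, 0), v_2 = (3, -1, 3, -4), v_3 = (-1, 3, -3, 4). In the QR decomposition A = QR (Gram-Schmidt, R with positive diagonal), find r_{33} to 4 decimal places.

q_1 = v_1/‖v_1‖ = (-1, 4, 4, 0)/5.7446 = (-0.1741, 0.6963, 0.6963, 0.0000).
r_{12} = q_1·v_2 = 0.8704.
u_2 = v_2 − 0.8704·q_1 = (3.1515, -1.6061, 2.3939, -4.0000).
‖u_2‖ = 5.8517, so q_2 = (0.5386, -0.2745, 0.4091, -0.6836).
r_{13} = q_1·v_3 = 0.1741; r_{23} = q_2·v_3 = -5.3235.
u_3 = v_3 − 0.1741·q_1 + 5.3235·q_2 = (1.8973, 1.4177, -0.9434, 0.3611).
r_{33} = ‖u_3‖ = 2.5749.

r_{33} = 2.5749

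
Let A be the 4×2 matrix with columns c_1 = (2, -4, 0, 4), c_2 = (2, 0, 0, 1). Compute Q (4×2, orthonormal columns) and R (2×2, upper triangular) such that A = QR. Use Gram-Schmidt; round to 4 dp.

Q = [[0.3333, 0.8666], [-0.6667, 0.4952], [0.0000, 0.0000], [0.6667, 0.0619]], R = [[6.0000, 1.3333], [0.0000, 1.7951]]

c_1 = (2, -4, 0, 4); ‖c_1‖ = 6.0000, so e_1 = (0.3333, -0.6667, 0.0000, 0.6667).
e_1·c_2 = 0.3333·2 + (-0.6667)·0 + 0.0000·0 + 0.6667·1 = 1.3333.
u_2 = c_2 − 1.3333·e_1 = (1.5556, 0.8889, 0.0000, 0.1111).
‖u_2‖ = 1.7951, so e_2 = (0.8666, 0.4952, 0.0000, 0.0619).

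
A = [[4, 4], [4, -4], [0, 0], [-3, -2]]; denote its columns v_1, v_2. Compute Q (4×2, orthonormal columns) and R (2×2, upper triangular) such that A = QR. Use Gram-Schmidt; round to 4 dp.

v_1 = (4, 4, 0, -3); ‖v_1‖ = 6.4031, so q_1 = (0.6247, 0.6247, 0.0000, -0.4685).
q_1·v_2 = 0.6247·4 + 0.6247·(-4) + 0.0000·0 + (-0.4685)·(-2) = 0.9370.
u_2 = v_2 − 0.9370·q_1 = (3.4146, -4.5854, 0.0000, -1.5610).
‖u_2‖ = 5.9264, so q_2 = (0.5762, -0.7737, 0.0000, -0.2634).

Q = [[0.6247, 0.5762], [0.6247, -0.7737], [0.0000, 0.0000], [-0.4685, -0.2634]], R = [[6.4031, 0.9370], [0.0000, 5.9264]]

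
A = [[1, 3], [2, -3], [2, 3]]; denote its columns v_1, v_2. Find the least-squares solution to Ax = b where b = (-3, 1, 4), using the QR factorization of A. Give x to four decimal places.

q_1 = v_1/‖v_1‖ = (1, 2, 2)/3.0000 = (0.3333, 0.6667, 0.6667).
r_{12} = q_1·v_2 = 1.0000.
u_2 = v_2 − 1.0000·q_1 = (2.6667, -3.6667, 2.3333).
‖u_2‖ = 5.0990, so q_2 = (0.5230, -0.7191, 0.4576).
Qᵀb = (2.3333, -0.4576).
Back-substitute: x_2 = -0.4576/5.0990 = -0.0897.
x_1 = (2.3333 − 1.0000·(-0.0897))/3.0000 = 0.8077.

x = (0.8077, -0.0897)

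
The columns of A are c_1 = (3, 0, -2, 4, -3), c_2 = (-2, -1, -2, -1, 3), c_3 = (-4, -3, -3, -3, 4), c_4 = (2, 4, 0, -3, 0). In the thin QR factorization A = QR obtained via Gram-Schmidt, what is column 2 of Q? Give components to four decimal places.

c_1 = (3, 0, -2, 4, -3); ‖c_1‖ = 6.1644, so q_1 = (0.4867, 0.0000, -0.3244, 0.6489, -0.4867).
q_1·c_2 = 0.4867·(-2) + 0.0000·(-1) + (-0.3244)·(-2) + 0.6489·(-1) + (-0.4867)·3 = -2.4333.
u_2 = c_2 + 2.4333·q_1 = (-0.8158, -1.0000, -2.7895, 0.5789, 1.8158).
‖u_2‖ = 3.6165, so q_2 = (-0.2256, -0.2765, -0.7713, 0.1601, 0.5021).

q_2 = (-0.2256, -0.2765, -0.7713, 0.1601, 0.5021)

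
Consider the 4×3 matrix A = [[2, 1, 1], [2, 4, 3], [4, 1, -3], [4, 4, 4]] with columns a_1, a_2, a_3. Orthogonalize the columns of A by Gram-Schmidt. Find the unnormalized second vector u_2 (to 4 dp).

u_2 = (-0.5000, 2.5000, -2.0000, 1.0000)

a_1 = (2, 2, 4, 4); ‖a_1‖ = 6.3246, so e_1 = (0.3162, 0.3162, 0.6325, 0.6325).
e_1·a_2 = 0.3162·1 + 0.3162·4 + 0.6325·1 + 0.6325·4 = 4.7434.
u_2 = a_2 − 4.7434·e_1 = (-0.5000, 2.5000, -2.0000, 1.0000).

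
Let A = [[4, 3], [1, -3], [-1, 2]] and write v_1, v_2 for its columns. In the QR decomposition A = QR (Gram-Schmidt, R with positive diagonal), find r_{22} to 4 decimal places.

e_1 = v_1/‖v_1‖ = (4, 1, -1)/4.2426 = (0.9428, 0.2357, -0.2357).
r_{12} = e_1·v_2 = 1.6499.
u_2 = v_2 − 1.6499·e_1 = (1.4444, -3.3889, 2.3889).
r_{22} = ‖u_2‖ = 4.3906.

r_{22} = 4.3906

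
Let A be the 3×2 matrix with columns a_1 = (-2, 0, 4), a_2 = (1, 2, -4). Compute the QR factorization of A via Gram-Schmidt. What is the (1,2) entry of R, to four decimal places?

e_1 = a_1/‖a_1‖ = (-2, 0, 4)/4.4721 = (-0.4472, 0.0000, 0.8944).
r_{12} = e_1·a_2 = -4.0249.

r_{12} = -4.0249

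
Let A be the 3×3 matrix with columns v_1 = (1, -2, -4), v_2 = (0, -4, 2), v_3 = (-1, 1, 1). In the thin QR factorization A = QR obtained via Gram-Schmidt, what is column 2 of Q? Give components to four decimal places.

q_2 = (0.0000, -0.8944, 0.4472)

v_1 = (1, -2, -4); ‖v_1‖ = 4.5826, so q_1 = (0.2182, -0.4364, -0.8729).
q_1·v_2 = 0.2182·0 + (-0.4364)·(-4) + (-0.8729)·2 = 0.0000.
u_2 = v_2 + 0.0000·q_1 = (0.0000, -4.0000, 2.0000).
‖u_2‖ = 4.4721, so q_2 = (0.0000, -0.8944, 0.4472).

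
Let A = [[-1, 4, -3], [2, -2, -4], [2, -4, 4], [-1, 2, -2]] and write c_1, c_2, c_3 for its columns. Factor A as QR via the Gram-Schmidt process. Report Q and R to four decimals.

Q = [[-0.3162, 0.7980, 0.5130], [0.6325, 0.5804, -0.5130], [0.6325, -0.1451, 0.6156], [-0.3162, 0.0725, -0.3078]], R = [[3.1623, -5.6921, 1.5811], [0.0000, 2.7568, -5.4411], [0.0000, 0.0000, 3.5909]]

c_1 = (-1, 2, 2, -1); ‖c_1‖ = 3.1623, so q_1 = (-0.3162, 0.6325, 0.6325, -0.3162).
q_1·c_2 = (-0.3162)·4 + 0.6325·(-2) + 0.6325·(-4) + (-0.3162)·2 = -5.6921.
u_2 = c_2 + 5.6921·q_1 = (2.2000, 1.6000, -0.4000, 0.2000).
‖u_2‖ = 2.7568, so q_2 = (0.7980, 0.5804, -0.1451, 0.0725).
q_1·c_3 = (-0.3162)·(-3) + 0.6325·(-4) + 0.6325·4 + (-0.3162)·(-2) = 1.5811; q_2·c_3 = 0.7980·(-3) + 0.5804·(-4) + (-0.1451)·4 + 0.0725·(-2) = -5.4411.
u_3 = c_3 − 1.5811·q_1 + 5.4411·q_2 = (1.8421, -1.8421, 2.2105, -1.1053).
‖u_3‖ = 3.5909, so q_3 = (0.5130, -0.5130, 0.6156, -0.3078).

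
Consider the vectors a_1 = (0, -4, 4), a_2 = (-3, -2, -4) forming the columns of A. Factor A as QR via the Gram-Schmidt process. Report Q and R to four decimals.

e_1 = a_1/‖a_1‖ = (0, -4, 4)/5.6569 = (0.0000, -0.7071, 0.7071).
r_{12} = e_1·a_2 = -1.4142.
u_2 = a_2 + 1.4142·e_1 = (-3.0000, -3.0000, -3.0000).
‖u_2‖ = 5.1962, so e_2 = (-0.5774, -0.5774, -0.5774).

Q = [[0.0000, -0.5774], [-0.7071, -0.5774], [0.7071, -0.5774]], R = [[5.6569, -1.4142], [0.0000, 5.1962]]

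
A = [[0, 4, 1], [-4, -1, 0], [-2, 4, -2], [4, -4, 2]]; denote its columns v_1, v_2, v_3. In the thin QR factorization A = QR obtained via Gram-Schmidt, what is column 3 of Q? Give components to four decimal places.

v_1 = (0, -4, -2, 4); ‖v_1‖ = 6.0000, so q_1 = (0.0000, -0.6667, -0.3333, 0.6667).
q_1·v_2 = 0.0000·4 + (-0.6667)·(-1) + (-0.3333)·4 + 0.6667·(-4) = -3.3333.
u_2 = v_2 + 3.3333·q_1 = (4.0000, -3.2222, 2.8889, -1.7778).
‖u_2‖ = 6.1554, so q_2 = (0.6498, -0.5235, 0.4693, -0.2888).
q_1·v_3 = 0.0000·1 + (-0.6667)·0 + (-0.3333)·(-2) + 0.6667·2 = 2.0000; q_2·v_3 = 0.6498·1 + (-0.5235)·0 + 0.4693·(-2) + (-0.2888)·2 = -0.8664.
u_3 = v_3 − 2.0000·q_1 + 0.8664·q_2 = (1.5630, 0.8798, -0.9267, 0.4164).
‖u_3‖ = 2.0614, so q_3 = (0.7583, 0.4268, -0.4495, 0.2020).

q_3 = (0.7583, 0.4268, -0.4495, 0.2020)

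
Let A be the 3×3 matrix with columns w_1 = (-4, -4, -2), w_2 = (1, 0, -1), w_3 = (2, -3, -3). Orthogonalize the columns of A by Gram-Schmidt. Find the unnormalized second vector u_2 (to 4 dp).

w_1 = (-4, -4, -2); ‖w_1‖ = 6.0000, so q_1 = (-0.6667, -0.6667, -0.3333).
q_1·w_2 = (-0.6667)·1 + (-0.6667)·0 + (-0.3333)·(-1) = -0.3333.
u_2 = w_2 + 0.3333·q_1 = (0.7778, -0.2222, -1.1111).

u_2 = (0.7778, -0.2222, -1.1111)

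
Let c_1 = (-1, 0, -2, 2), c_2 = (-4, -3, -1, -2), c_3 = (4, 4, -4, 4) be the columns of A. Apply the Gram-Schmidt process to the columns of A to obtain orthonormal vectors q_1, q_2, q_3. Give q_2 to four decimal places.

c_1 = (-1, 0, -2, 2); ‖c_1‖ = 3.0000, so q_1 = (-0.3333, 0.0000, -0.6667, 0.6667).
q_1·c_2 = (-0.3333)·(-4) + 0.0000·(-3) + (-0.6667)·(-1) + 0.6667·(-2) = 0.6667.
u_2 = c_2 − 0.6667·q_1 = (-3.7778, -3.0000, -0.5556, -2.4444).
‖u_2‖ = 5.4365, so q_2 = (-0.6949, -0.5518, -0.1022, -0.4496).

q_2 = (-0.6949, -0.5518, -0.1022, -0.4496)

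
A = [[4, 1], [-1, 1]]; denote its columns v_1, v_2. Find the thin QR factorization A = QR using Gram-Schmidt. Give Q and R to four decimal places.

v_1 = (4, -1); ‖v_1‖ = 4.1231, so q_1 = (0.9701, -0.2425).
q_1·v_2 = 0.9701·1 + (-0.2425)·1 = 0.7276.
u_2 = v_2 − 0.7276·q_1 = (0.2941, 1.1765).
‖u_2‖ = 1.2127, so q_2 = (0.2425, 0.9701).

Q = [[0.9701, 0.2425], [-0.2425, 0.9701]], R = [[4.1231, 0.7276], [0.0000, 1.2127]]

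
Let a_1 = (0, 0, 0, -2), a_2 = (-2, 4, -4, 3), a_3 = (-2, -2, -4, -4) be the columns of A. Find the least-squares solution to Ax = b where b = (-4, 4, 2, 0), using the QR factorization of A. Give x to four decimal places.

a_1 = (0, 0, 0, -2); ‖a_1‖ = 2.0000, so e_1 = (0.0000, 0.0000, 0.0000, -1.0000).
e_1·a_2 = 0.0000·(-2) + 0.0000·4 + 0.0000·(-4) + (-1.0000)·3 = -3.0000.
u_2 = a_2 + 3.0000·e_1 = (-2.0000, 4.0000, -4.0000, 0.0000).
‖u_2‖ = 6.0000, so e_2 = (-0.3333, 0.6667, -0.6667, 0.0000).
e_1·a_3 = 0.0000·(-2) + 0.0000·(-2) + 0.0000·(-4) + (-1.0000)·(-4) = 4.0000; e_2·a_3 = (-0.3333)·(-2) + 0.6667·(-2) + (-0.6667)·(-4) + 0.0000·(-4) = 2.0000.
u_3 = a_3 − 4.0000·e_1 − 2.0000·e_2 = (-1.3333, -3.3333, -2.6667, 0.0000).
‖u_3‖ = 4.4721, so e_3 = (-0.2981, -0.7454, -0.5963, 0.0000).
Qᵀb = (0.0000, 2.6667, -2.9814).
Back-substitute: x_3 = -2.9814/4.4721 = -0.6667.
x_2 = (2.6667 − 2.0000·(-0.6667))/6.0000 = 0.6667.
x_1 = (0.0000 + 3.0000·0.6667 − 4.0000·(-0.6667))/2.0000 = 2.3333.

x = (2.3333, 0.6667, -0.6667)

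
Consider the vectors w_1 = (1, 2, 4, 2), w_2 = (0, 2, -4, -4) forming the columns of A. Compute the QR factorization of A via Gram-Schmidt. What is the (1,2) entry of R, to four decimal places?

q_1 = w_1/‖w_1‖ = (1, 2, 4, 2)/5.0000 = (0.2000, 0.4000, 0.8000, 0.4000).
r_{12} = q_1·w_2 = -4.0000.

r_{12} = -4.0000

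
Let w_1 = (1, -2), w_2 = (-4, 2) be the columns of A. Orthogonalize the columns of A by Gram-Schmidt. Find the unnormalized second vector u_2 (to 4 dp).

w_1 = (1, -2); ‖w_1‖ = 2.2361, so e_1 = (0.4472, -0.8944).
e_1·w_2 = 0.4472·(-4) + (-0.8944)·2 = -3.5777.
u_2 = w_2 + 3.5777·e_1 = (-2.4000, -1.2000).

u_2 = (-2.4000, -1.2000)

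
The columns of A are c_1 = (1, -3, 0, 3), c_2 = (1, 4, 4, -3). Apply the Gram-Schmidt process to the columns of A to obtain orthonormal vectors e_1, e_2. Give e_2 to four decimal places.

e_2 = (0.4485, 0.1840, 0.8740, 0.0345)

c_1 = (1, -3, 0, 3); ‖c_1‖ = 4.3589, so e_1 = (0.2294, -0.6882, 0.0000, 0.6882).
e_1·c_2 = 0.2294·1 + (-0.6882)·4 + 0.0000·4 + 0.6882·(-3) = -4.5883.
u_2 = c_2 + 4.5883·e_1 = (2.0526, 0.8421, 4.0000, 0.1579).
‖u_2‖ = 4.5768, so e_2 = (0.4485, 0.1840, 0.8740, 0.0345).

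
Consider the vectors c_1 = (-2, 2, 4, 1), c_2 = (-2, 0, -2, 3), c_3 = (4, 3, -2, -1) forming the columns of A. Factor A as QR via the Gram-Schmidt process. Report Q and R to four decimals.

Q = [[-0.4000, -0.5051, 0.4718], [0.4000, 0.0194, 0.8367], [0.8000, -0.4468, -0.2238], [0.2000, 0.7382, 0.1653]], R = [[5.0000, -0.2000, -2.2000], [0.0000, 4.1183, -1.8066], [0.0000, 0.0000, 4.6793]]

c_1 = (-2, 2, 4, 1); ‖c_1‖ = 5.0000, so q_1 = (-0.4000, 0.4000, 0.8000, 0.2000).
q_1·c_2 = (-0.4000)·(-2) + 0.4000·0 + 0.8000·(-2) + 0.2000·3 = -0.2000.
u_2 = c_2 + 0.2000·q_1 = (-2.0800, 0.0800, -1.8400, 3.0400).
‖u_2‖ = 4.1183, so q_2 = (-0.5051, 0.0194, -0.4468, 0.7382).
q_1·c_3 = (-0.4000)·4 + 0.4000·3 + 0.8000·(-2) + 0.2000·(-1) = -2.2000; q_2·c_3 = (-0.5051)·4 + 0.0194·3 + (-0.4468)·(-2) + 0.7382·(-1) = -1.8066.
u_3 = c_3 + 2.2000·q_1 + 1.8066·q_2 = (2.2075, 3.9151, -1.0472, 0.7736).
‖u_3‖ = 4.6793, so q_3 = (0.4718, 0.8367, -0.2238, 0.1653).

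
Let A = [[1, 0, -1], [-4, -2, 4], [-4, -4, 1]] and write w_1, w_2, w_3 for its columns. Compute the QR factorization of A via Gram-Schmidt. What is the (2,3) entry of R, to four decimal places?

w_1 = (1, -4, -4); ‖w_1‖ = 5.7446, so q_1 = (0.1741, -0.6963, -0.6963).
q_1·w_2 = 0.1741·0 + (-0.6963)·(-2) + (-0.6963)·(-4) = 4.1779.
u_2 = w_2 − 4.1779·q_1 = (-0.7273, 0.9091, -1.0909).
‖u_2‖ = 1.5954, so q_2 = (-0.4558, 0.5698, -0.6838).
r_{23} = q_2·w_3 = 2.0513.

r_{23} = 2.0513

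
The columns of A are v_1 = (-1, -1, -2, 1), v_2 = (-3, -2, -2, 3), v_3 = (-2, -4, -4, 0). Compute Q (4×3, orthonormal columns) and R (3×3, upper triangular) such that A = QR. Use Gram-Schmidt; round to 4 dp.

e_1 = v_1/‖v_1‖ = (-1, -1, -2, 1)/2.6458 = (-0.3780, -0.3780, -0.7559, 0.3780).
r_{12} = e_1·v_2 = 4.5356.
u_2 = v_2 − 4.5356·e_1 = (-1.2857, -0.2857, 1.4286, 1.2857).
‖u_2‖ = 2.3299, so e_2 = (-0.5518, -0.1226, 0.6131, 0.5518).
r_{13} = e_1·v_3 = 5.2915; r_{23} = e_2·v_3 = -0.8584.
u_3 = v_3 − 5.2915·e_1 + 0.8584·e_2 = (-0.4737, -2.1053, 0.5263, -1.5263).
‖u_3‖ = 2.6950, so e_3 = (-0.1758, -0.7812, 0.1953, -0.5663).

Q = [[-0.3780, -0.5518, -0.1758], [-0.3780, -0.1226, -0.7812], [-0.7559, 0.6131, 0.1953], [0.3780, 0.5518, -0.5663]], R = [[2.6458, 4.5356, 5.2915], [0.0000, 2.3299, -0.8584], [0.0000, 0.0000, 2.6950]]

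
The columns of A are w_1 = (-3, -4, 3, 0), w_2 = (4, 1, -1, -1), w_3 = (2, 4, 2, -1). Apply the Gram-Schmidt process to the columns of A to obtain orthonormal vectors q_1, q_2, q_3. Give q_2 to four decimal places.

w_1 = (-3, -4, 3, 0); ‖w_1‖ = 5.8310, so q_1 = (-0.5145, -0.6860, 0.5145, 0.0000).
q_1·w_2 = (-0.5145)·4 + (-0.6860)·1 + 0.5145·(-1) + 0.0000·(-1) = -3.2585.
u_2 = w_2 + 3.2585·q_1 = (2.3235, -1.2353, 0.6765, -1.0000).
‖u_2‖ = 2.8952, so q_2 = (0.8025, -0.4267, 0.2337, -0.3454).

q_2 = (0.8025, -0.4267, 0.2337, -0.3454)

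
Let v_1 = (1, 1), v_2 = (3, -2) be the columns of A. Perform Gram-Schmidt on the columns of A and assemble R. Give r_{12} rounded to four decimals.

v_1 = (1, 1); ‖v_1‖ = 1.4142, so e_1 = (0.7071, 0.7071).
r_{12} = e_1·v_2 = 0.7071.

r_{12} = 0.7071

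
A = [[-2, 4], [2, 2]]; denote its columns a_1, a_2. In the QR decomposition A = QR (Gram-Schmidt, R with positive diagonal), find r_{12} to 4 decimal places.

q_1 = a_1/‖a_1‖ = (-2, 2)/2.8284 = (-0.7071, 0.7071).
r_{12} = q_1·a_2 = -1.4142.

r_{12} = -1.4142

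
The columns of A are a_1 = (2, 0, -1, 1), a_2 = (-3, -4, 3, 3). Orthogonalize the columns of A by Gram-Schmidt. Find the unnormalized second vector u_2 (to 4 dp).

q_1 = a_1/‖a_1‖ = (2, 0, -1, 1)/2.4495 = (0.8165, 0.0000, -0.4082, 0.4082).
r_{12} = q_1·a_2 = -2.4495.
u_2 = a_2 + 2.4495·q_1 = (-1.0000, -4.0000, 2.0000, 4.0000).

u_2 = (-1.0000, -4.0000, 2.0000, 4.0000)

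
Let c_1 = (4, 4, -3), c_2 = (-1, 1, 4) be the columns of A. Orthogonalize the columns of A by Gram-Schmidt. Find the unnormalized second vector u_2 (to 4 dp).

e_1 = c_1/‖c_1‖ = (4, 4, -3)/6.4031 = (0.6247, 0.6247, -0.4685).
r_{12} = e_1·c_2 = -1.8741.
u_2 = c_2 + 1.8741·e_1 = (0.1707, 2.1707, 3.1220).

u_2 = (0.1707, 2.1707, 3.1220)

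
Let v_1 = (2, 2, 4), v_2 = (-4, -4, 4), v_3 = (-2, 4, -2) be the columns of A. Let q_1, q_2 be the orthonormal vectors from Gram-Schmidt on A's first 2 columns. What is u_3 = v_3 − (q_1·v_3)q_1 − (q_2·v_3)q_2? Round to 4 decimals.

u_3 = (-3.0000, 3.0000, 0.0000)

v_1 = (2, 2, 4); ‖v_1‖ = 4.8990, so q_1 = (0.4082, 0.4082, 0.8165).
q_1·v_2 = 0.4082·(-4) + 0.4082·(-4) + 0.8165·4 = 0.0000.
u_2 = v_2 + 0.0000·q_1 = (-4.0000, -4.0000, 4.0000).
‖u_2‖ = 6.9282, so q_2 = (-0.5774, -0.5774, 0.5774).
q_1·v_3 = 0.4082·(-2) + 0.4082·4 + 0.8165·(-2) = -0.8165; q_2·v_3 = (-0.5774)·(-2) + (-0.5774)·4 + 0.5774·(-2) = -2.3094.
u_3 = v_3 + 0.8165·q_1 + 2.3094·q_2 = (-3.0000, 3.0000, 0.0000).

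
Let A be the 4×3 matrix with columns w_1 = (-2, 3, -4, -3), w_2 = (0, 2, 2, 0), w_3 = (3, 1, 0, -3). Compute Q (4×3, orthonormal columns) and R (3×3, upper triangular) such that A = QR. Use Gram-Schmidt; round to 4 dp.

Q = [[-0.3244, -0.0375, 0.8029], [0.4867, 0.7680, -0.0256], [-0.6489, 0.6369, 0.0256], [-0.4867, -0.0562, -0.5950]], R = [[6.1644, -0.3244, 0.9733], [0.0000, 2.8098, 0.8242], [0.0000, 0.0000, 4.1681]]

e_1 = w_1/‖w_1‖ = (-2, 3, -4, -3)/6.1644 = (-0.3244, 0.4867, -0.6489, -0.4867).
r_{12} = e_1·w_2 = -0.3244.
u_2 = w_2 + 0.3244·e_1 = (-0.1053, 2.1579, 1.7895, -0.1579).
‖u_2‖ = 2.8098, so e_2 = (-0.0375, 0.7680, 0.6369, -0.0562).
r_{13} = e_1·w_3 = 0.9733; r_{23} = e_2·w_3 = 0.8242.
u_3 = w_3 − 0.9733·e_1 − 0.8242·e_2 = (3.3467, -0.1067, 0.1067, -2.4800).
‖u_3‖ = 4.1681, so e_3 = (0.8029, -0.0256, 0.0256, -0.5950).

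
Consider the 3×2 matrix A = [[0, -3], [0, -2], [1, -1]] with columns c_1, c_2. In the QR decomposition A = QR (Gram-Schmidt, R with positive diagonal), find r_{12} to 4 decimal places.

c_1 = (0, 0, 1); ‖c_1‖ = 1.0000, so q_1 = (0.0000, 0.0000, 1.0000).
r_{12} = q_1·c_2 = -1.0000.

r_{12} = -1.0000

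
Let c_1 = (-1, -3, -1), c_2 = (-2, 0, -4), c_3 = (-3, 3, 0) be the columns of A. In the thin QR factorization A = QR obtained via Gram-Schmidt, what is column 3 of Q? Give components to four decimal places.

c_1 = (-1, -3, -1); ‖c_1‖ = 3.3166, so e_1 = (-0.3015, -0.9045, -0.3015).
e_1·c_2 = (-0.3015)·(-2) + (-0.9045)·0 + (-0.3015)·(-4) = 1.8091.
u_2 = c_2 − 1.8091·e_1 = (-1.4545, 1.6364, -3.4545).
‖u_2‖ = 4.0899, so e_2 = (-0.3556, 0.4001, -0.8447).
e_1·c_3 = (-0.3015)·(-3) + (-0.9045)·3 + (-0.3015)·0 = -1.8091; e_2·c_3 = (-0.3556)·(-3) + 0.4001·3 + (-0.8447)·0 = 2.2672.
u_3 = c_3 + 1.8091·e_1 − 2.2672·e_2 = (-2.7391, 0.4565, 1.3696).
‖u_3‖ = 3.0963, so e_3 = (-0.8847, 0.1474, 0.4423).

e_3 = (-0.8847, 0.1474, 0.4423)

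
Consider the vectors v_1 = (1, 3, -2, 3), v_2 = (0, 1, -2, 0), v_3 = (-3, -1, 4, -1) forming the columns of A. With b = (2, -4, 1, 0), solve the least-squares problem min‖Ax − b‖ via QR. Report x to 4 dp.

q_1 = v_1/‖v_1‖ = (1, 3, -2, 3)/4.7958 = (0.2085, 0.6255, -0.4170, 0.6255).
r_{12} = q_1·v_2 = 1.4596.
u_2 = v_2 − 1.4596·q_1 = (-0.3043, 0.0870, -1.3913, -0.9130).
‖u_2‖ = 1.6940, so q_2 = (-0.1797, 0.0513, -0.8213, -0.5390).
r_{13} = q_1·v_3 = -3.5447; r_{23} = q_2·v_3 = -2.2586.
u_3 = v_3 + 3.5447·q_1 + 2.2586·q_2 = (-2.6667, 1.3333, 0.6667, 0.0000).
‖u_3‖ = 3.0551, so q_3 = (-0.8729, 0.4364, 0.2182, 0.0000).
Qᵀb = (-2.5022, -1.3860, -3.2733).
Back-substitute: x_3 = -3.2733/3.0551 = -1.0714.
x_2 = (-1.3860 + 2.2586·(-1.0714))/1.6940 = -2.2468.
x_1 = (-2.5022 − 1.4596·(-2.2468) + 3.5447·(-1.0714))/4.7958 = -0.6299.

x = (-0.6299, -2.2468, -1.0714)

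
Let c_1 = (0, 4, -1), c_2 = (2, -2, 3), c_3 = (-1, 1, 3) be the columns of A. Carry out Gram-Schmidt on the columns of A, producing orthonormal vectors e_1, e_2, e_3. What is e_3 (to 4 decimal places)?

e_3 = (-0.7715, 0.1543, 0.6172)

c_1 = (0, 4, -1); ‖c_1‖ = 4.1231, so e_1 = (0.0000, 0.9701, -0.2425).
e_1·c_2 = 0.0000·2 + 0.9701·(-2) + (-0.2425)·3 = -2.6679.
u_2 = c_2 + 2.6679·e_1 = (2.0000, 0.5882, 2.3529).
‖u_2‖ = 3.1436, so e_2 = (0.6362, 0.1871, 0.7485).
e_1·c_3 = 0.0000·(-1) + 0.9701·1 + (-0.2425)·3 = 0.2425; e_2·c_3 = 0.6362·(-1) + 0.1871·1 + 0.7485·3 = 1.7964.
u_3 = c_3 − 0.2425·e_1 − 1.7964·e_2 = (-2.1429, 0.4286, 1.7143).
‖u_3‖ = 2.7775, so e_3 = (-0.7715, 0.1543, 0.6172).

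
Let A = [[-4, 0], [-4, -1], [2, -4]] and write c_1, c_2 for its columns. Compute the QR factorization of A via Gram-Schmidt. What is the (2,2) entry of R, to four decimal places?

r_{22} = 4.0689

c_1 = (-4, -4, 2); ‖c_1‖ = 6.0000, so e_1 = (-0.6667, -0.6667, 0.3333).
e_1·c_2 = (-0.6667)·0 + (-0.6667)·(-1) + 0.3333·(-4) = -0.6667.
u_2 = c_2 + 0.6667·e_1 = (-0.4444, -1.4444, -3.7778).
r_{22} = ‖u_2‖ = 4.0689.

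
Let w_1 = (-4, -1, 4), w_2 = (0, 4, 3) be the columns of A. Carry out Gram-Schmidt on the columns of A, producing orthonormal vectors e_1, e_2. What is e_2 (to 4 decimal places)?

w_1 = (-4, -1, 4); ‖w_1‖ = 5.7446, so e_1 = (-0.6963, -0.1741, 0.6963).
e_1·w_2 = (-0.6963)·0 + (-0.1741)·4 + 0.6963·3 = 1.3926.
u_2 = w_2 − 1.3926·e_1 = (0.9697, 4.2424, 2.0303).
‖u_2‖ = 4.8021, so e_2 = (0.2019, 0.8834, 0.4228).

e_2 = (0.2019, 0.8834, 0.4228)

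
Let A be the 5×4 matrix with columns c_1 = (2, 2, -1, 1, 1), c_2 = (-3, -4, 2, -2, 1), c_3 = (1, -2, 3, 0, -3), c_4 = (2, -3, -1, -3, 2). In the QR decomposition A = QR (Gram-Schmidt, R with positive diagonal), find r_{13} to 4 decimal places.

r_{13} = -2.4121

e_1 = c_1/‖c_1‖ = (2, 2, -1, 1, 1)/3.3166 = (0.6030, 0.6030, -0.3015, 0.3015, 0.3015).
r_{13} = e_1·c_3 = -2.4121.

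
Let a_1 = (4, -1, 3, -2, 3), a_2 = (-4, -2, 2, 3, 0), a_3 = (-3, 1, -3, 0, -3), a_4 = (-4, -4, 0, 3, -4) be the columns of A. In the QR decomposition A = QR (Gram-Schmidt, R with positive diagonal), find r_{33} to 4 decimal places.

q_1 = a_1/‖a_1‖ = (4, -1, 3, -2, 3)/6.2450 = (0.6405, -0.1601, 0.4804, -0.3203, 0.4804).
r_{12} = q_1·a_2 = -2.2418.
u_2 = a_2 + 2.2418·q_1 = (-2.5641, -2.3590, 3.0769, 2.2821, 1.0769).
‖u_2‖ = 5.2891, so q_2 = (-0.4848, -0.4460, 0.5818, 0.4315, 0.2036).
r_{13} = q_1·a_3 = -4.9640; r_{23} = q_2·a_3 = -1.3477.
u_3 = a_3 + 4.9640·q_1 + 1.3477·q_2 = (-0.4739, -0.3960, 0.1687, -1.0082, -0.3410).
r_{33} = ‖u_3‖ = 1.2420.

r_{33} = 1.2420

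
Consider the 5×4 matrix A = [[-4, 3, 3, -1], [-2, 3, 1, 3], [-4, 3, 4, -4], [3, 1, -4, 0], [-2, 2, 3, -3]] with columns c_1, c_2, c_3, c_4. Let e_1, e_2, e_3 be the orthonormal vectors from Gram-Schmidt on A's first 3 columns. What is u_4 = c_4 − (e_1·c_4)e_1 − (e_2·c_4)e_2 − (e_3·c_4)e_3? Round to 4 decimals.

u_4 = (-0.9899, 2.9872, -1.8677, -1.4612, 0.5361)

c_1 = (-4, -2, -4, 3, -2); ‖c_1‖ = 7.0000, so e_1 = (-0.5714, -0.2857, -0.5714, 0.4286, -0.2857).
e_1·c_2 = (-0.5714)·3 + (-0.2857)·3 + (-0.5714)·3 + 0.4286·1 + (-0.2857)·2 = -4.4286.
u_2 = c_2 + 4.4286·e_1 = (0.4694, 1.7347, 0.4694, 2.8980, 0.7347).
‖u_2‖ = 3.5196, so e_2 = (0.1334, 0.4929, 0.1334, 0.8234, 0.2087).
e_1·c_3 = (-0.5714)·3 + (-0.2857)·1 + (-0.5714)·4 + 0.4286·(-4) + (-0.2857)·3 = -6.8571; e_2·c_3 = 0.1334·3 + 0.4929·1 + 0.1334·4 + 0.8234·(-4) + 0.2087·3 = -1.2409.
u_3 = c_3 + 6.8571·e_1 + 1.2409·e_2 = (-0.7529, -0.3476, 0.2471, -0.0395, 1.2998).
‖u_3‖ = 1.5620, so e_3 = (-0.4820, -0.2225, 0.1582, -0.0253, 0.8322).
e_1·c_4 = (-0.5714)·(-1) + (-0.2857)·3 + (-0.5714)·(-4) + 0.4286·0 + (-0.2857)·(-3) = 2.8571; e_2·c_4 = 0.1334·(-1) + 0.4929·3 + 0.1334·(-4) + 0.8234·0 + 0.2087·(-3) = 0.1855; e_3·c_4 = (-0.4820)·(-1) + (-0.2225)·3 + 0.1582·(-4) + (-0.0253)·0 + 0.8322·(-3) = -3.3149.
u_4 = c_4 − 2.8571·e_1 − 0.1855·e_2 + 3.3149·e_3 = (-0.9899, 2.9872, -1.8677, -1.4612, 0.5361).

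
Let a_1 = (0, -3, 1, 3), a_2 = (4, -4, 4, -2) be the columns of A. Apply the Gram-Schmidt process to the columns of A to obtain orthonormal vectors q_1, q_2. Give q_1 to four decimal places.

q_1 = a_1/‖a_1‖ = (0, -3, 1, 3)/4.3589 = (0.0000, -0.6882, 0.2294, 0.6882).

q_1 = (0.0000, -0.6882, 0.2294, 0.6882)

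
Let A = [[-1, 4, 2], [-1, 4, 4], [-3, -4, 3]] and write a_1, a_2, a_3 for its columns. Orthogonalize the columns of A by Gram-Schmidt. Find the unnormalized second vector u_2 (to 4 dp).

e_1 = a_1/‖a_1‖ = (-1, -1, -3)/3.3166 = (-0.3015, -0.3015, -0.9045).
r_{12} = e_1·a_2 = 1.2060.
u_2 = a_2 − 1.2060·e_1 = (4.3636, 4.3636, -2.9091).

u_2 = (4.3636, 4.3636, -2.9091)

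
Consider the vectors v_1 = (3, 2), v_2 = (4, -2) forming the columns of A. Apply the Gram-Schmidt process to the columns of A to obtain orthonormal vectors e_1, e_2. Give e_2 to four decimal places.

e_2 = (0.5547, -0.8321)

v_1 = (3, 2); ‖v_1‖ = 3.6056, so e_1 = (0.8321, 0.5547).
e_1·v_2 = 0.8321·4 + 0.5547·(-2) = 2.2188.
u_2 = v_2 − 2.2188·e_1 = (2.1538, -3.2308).
‖u_2‖ = 3.8829, so e_2 = (0.5547, -0.8321).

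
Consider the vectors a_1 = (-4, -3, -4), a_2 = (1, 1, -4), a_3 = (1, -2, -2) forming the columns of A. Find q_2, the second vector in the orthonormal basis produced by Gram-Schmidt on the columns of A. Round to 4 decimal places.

q_2 = (0.4692, 0.4143, -0.7799)

a_1 = (-4, -3, -4); ‖a_1‖ = 6.4031, so q_1 = (-0.6247, -0.4685, -0.6247).
q_1·a_2 = (-0.6247)·1 + (-0.4685)·1 + (-0.6247)·(-4) = 1.4056.
u_2 = a_2 − 1.4056·q_1 = (1.8780, 1.6585, -3.1220).
‖u_2‖ = 4.0030, so q_2 = (0.4692, 0.4143, -0.7799).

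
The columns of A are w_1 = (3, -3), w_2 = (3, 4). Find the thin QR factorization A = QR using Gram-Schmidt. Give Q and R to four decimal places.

Q = [[0.7071, 0.7071], [-0.7071, 0.7071]], R = [[4.2426, -0.7071], [0.0000, 4.9497]]

w_1 = (3, -3); ‖w_1‖ = 4.2426, so e_1 = (0.7071, -0.7071).
e_1·w_2 = 0.7071·3 + (-0.7071)·4 = -0.7071.
u_2 = w_2 + 0.7071·e_1 = (3.5000, 3.5000).
‖u_2‖ = 4.9497, so e_2 = (0.7071, 0.7071).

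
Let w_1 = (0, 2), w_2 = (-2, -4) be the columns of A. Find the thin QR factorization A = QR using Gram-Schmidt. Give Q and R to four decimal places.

Q = [[0.0000, -1.0000], [1.0000, 0.0000]], R = [[2.0000, -4.0000], [0.0000, 2.0000]]

e_1 = w_1/‖w_1‖ = (0, 2)/2.0000 = (0.0000, 1.0000).
r_{12} = e_1·w_2 = -4.0000.
u_2 = w_2 + 4.0000·e_1 = (-2.0000, 0.0000).
‖u_2‖ = 2.0000, so e_2 = (-1.0000, 0.0000).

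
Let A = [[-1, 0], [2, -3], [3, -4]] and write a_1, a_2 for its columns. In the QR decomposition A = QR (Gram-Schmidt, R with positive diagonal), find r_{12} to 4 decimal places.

a_1 = (-1, 2, 3); ‖a_1‖ = 3.7417, so q_1 = (-0.2673, 0.5345, 0.8018).
r_{12} = q_1·a_2 = -4.8107.

r_{12} = -4.8107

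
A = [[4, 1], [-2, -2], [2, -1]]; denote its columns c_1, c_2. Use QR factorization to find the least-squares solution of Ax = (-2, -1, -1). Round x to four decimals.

c_1 = (4, -2, 2); ‖c_1‖ = 4.8990, so e_1 = (0.8165, -0.4082, 0.4082).
e_1·c_2 = 0.8165·1 + (-0.4082)·(-2) + 0.4082·(-1) = 1.2247.
u_2 = c_2 − 1.2247·e_1 = (0.0000, -1.5000, -1.5000).
‖u_2‖ = 2.1213, so e_2 = (0.0000, -0.7071, -0.7071).
Qᵀb = (-1.6330, 1.4142).
Back-substitute: x_2 = 1.4142/2.1213 = 0.6667.
x_1 = (-1.6330 − 1.2247·0.6667)/4.8990 = -0.5000.

x = (-0.5000, 0.6667)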